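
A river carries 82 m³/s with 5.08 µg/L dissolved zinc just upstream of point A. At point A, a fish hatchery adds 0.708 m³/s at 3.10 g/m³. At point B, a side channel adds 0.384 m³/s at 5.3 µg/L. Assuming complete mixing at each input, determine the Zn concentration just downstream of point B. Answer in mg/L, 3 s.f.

0.0315 mg/L

5.08 µg/L = 0.00508 mg/L.
After input A: C = (82·0.00508 + 0.708·3.1) / 82.71 = 0.03157 mg/L.
5.3 µg/L = 0.0053 mg/L.
After input B: C = (82.71·0.03157 + 0.384·0.0053) / 83.09 = 0.03145 mg/L.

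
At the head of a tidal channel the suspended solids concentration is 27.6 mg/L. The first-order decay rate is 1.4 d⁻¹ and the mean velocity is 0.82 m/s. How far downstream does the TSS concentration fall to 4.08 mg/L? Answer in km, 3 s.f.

96.7 km

From C = C₀·e^(−kt), t = ln(C₀/C)/k = ln(27.6/4.08)/1.4 = 1.912/1.4 = 1.366 d.
Distance = v·t = 0.82 m/s × 1.18e+05 s = 9.674e+04 m = 96.74 km.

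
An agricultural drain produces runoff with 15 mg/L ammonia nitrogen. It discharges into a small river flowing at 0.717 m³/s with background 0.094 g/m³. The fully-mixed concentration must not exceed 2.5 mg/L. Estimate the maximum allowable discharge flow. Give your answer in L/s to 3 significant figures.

138 L/s

Mass balance at complete mixing: C_std·(Q_w + Q_r) = Q_w·C_e + Q_r·C_b.
Rearranging, Q_w = Q_r·(C_std − C_b)/(C_e − C_std) = 0.717·(2.5 − 0.094) / (15 − 2.5) = 0.138 m³/s.
= 138 L/s.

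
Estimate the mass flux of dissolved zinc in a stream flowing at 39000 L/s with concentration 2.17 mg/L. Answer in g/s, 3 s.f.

84.6 g/s

39000 L/s = 39 m³/s.
Mass flux = Q·C = 39 m³/s × 2.17 g/m³ = 84.63 g/s.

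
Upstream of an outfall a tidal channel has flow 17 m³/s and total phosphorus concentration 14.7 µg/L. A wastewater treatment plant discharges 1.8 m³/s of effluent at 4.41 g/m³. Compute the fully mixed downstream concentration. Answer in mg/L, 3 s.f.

0.436 mg/L

14.7 µg/L = 0.0147 mg/L.
By mass balance at complete mixing, C = (1.8·4.41 + 17·0.0147) / (1.8 + 17) = 8.188/18.8 = 0.4355 mg/L.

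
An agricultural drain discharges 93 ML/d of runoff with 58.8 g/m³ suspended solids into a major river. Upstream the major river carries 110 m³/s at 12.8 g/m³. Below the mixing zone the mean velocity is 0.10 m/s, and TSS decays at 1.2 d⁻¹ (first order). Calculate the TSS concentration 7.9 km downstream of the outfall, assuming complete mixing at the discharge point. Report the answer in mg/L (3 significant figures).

93 ML/d = 1.076 m³/s.
After complete mixing, C₀ = (1.076·58.8 + 110·12.8) / 111.1 = 13.25 mg/L.
Travel time t = 7900 m / 0.10 m/s = 7.9e+04 s = 0.9144 d.
C = 13.25·exp(−1.2·0.9144) = 13.25·0.3338 = 4.421 mg/L.

4.42 mg/L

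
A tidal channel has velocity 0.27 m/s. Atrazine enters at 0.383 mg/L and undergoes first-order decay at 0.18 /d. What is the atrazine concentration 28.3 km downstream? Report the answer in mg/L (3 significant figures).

Travel time t = 28.3 km / 0.27 m/s = 2.83e+04/0.27 = 1.048e+05 s = 1.213 d.
First-order decay: C = 0.383·exp(−0.18·1.213) = 0.383·0.8038 = 0.3079 mg/L.

0.308 mg/L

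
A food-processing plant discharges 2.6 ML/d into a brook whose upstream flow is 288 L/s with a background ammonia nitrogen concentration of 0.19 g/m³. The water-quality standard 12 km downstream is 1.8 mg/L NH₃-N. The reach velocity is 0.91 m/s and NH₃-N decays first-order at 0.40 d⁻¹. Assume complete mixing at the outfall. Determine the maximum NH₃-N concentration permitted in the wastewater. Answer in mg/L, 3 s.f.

2.6 ML/d = 0.03009 m³/s.
288 L/s = 0.288 m³/s.
Travel time to the compliance point: t = 1.2e+04/0.91 = 1.319e+04 s = 0.1526 d; decay factor exp(−0.40·0.1526) = 0.9408.
So the concentration just after mixing may be at most 1.8/0.9408 = 1.913 mg/L.
Mass balance: 1.913·0.3181 = 0.03009·Cₑ + 0.288·0.19.
Cₑ = (0.6086 − 0.05472) / 0.03009 = 18.41 mg/L.

18.4 mg/L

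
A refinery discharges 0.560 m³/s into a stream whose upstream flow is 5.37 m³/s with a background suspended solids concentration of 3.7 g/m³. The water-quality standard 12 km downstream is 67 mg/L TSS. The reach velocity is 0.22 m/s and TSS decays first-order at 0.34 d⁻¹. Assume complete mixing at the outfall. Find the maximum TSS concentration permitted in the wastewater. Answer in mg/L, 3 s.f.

844 mg/L

Travel time to the compliance point: t = 1.2e+04/0.22 = 5.455e+04 s = 0.6313 d; decay factor exp(−0.34·0.6313) = 0.8068.
So the concentration just after mixing may be at most 67/0.8068 = 83.04 mg/L.
Mass balance: 83.04·5.93 = 0.56·Cₑ + 5.37·3.7.
Cₑ = (492.4 − 19.87) / 0.56 = 843.9 mg/L.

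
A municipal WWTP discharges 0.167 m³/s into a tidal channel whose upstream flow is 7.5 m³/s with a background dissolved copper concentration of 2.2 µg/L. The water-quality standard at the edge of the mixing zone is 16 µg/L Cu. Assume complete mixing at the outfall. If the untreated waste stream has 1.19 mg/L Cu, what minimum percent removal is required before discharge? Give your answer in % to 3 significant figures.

2.2 µg/L = 0.0022 mg/L.
16 µg/L = 0.016 mg/L.
Mass balance: 0.016·7.667 = 0.167·Cₑ + 7.5·0.0022.
Cₑ = (0.1227 − 0.0165) / 0.167 = 0.6358 mg/L.
Required removal = 1 − 0.6358/1.19 = 46.57 %.

46.6 %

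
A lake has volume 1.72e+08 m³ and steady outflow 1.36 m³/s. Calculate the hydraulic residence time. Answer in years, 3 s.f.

4.01 yr

Q = 1.36 m³/s × 3.156e+07 s/yr = 4.292e+07 m³/yr.
Hydraulic residence time τ = V/Q = 1.72e+08/4.292e+07 = 4.008 yr.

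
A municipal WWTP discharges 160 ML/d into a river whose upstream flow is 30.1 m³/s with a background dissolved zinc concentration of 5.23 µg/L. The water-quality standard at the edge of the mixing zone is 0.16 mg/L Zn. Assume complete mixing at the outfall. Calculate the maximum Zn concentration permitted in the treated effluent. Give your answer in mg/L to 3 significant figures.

160 ML/d = 1.852 m³/s.
5.23 µg/L = 0.00523 mg/L.
Mass balance: 0.16·31.95 = 1.852·Cₑ + 30.1·0.00523.
Cₑ = (5.112 − 0.1574) / 1.852 = 2.676 mg/L.

2.68 mg/L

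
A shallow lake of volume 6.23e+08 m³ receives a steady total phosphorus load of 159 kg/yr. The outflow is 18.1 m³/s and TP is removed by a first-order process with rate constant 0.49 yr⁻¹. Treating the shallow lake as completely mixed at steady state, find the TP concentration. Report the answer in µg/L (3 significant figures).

0.181 µg/L

Outflow Q = 18.1 m³/s × 3.156e+07 s/yr = 5.712e+08 m³/yr.
Steady-state CSTR mass balance: W = Q·C + k·V·C, so C = W/(Q + kV).
Q + kV = 5.712e+08 + 0.49·6.23e+08 = 8.765e+08 m³/yr.
C = 159/8.765e+08 = 1.814e-07 kg/m³ = 0.0001814 mg/L = 0.1814 µg/L.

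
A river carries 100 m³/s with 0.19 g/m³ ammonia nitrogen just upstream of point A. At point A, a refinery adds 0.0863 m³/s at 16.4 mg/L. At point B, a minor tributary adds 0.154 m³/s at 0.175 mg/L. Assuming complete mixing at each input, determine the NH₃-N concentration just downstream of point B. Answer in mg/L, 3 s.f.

After input A: C = (100·0.19 + 0.0863·16.4) / 100.1 = 0.204 mg/L.
After input B: C = (100.1·0.204 + 0.154·0.175) / 100.2 = 0.2039 mg/L.

0.204 mg/L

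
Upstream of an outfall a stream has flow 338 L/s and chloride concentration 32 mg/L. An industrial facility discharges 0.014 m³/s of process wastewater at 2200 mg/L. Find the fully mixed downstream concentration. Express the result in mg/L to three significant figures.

338 L/s = 0.338 m³/s.
Flow-weighted mixing gives C = (0.014·2200 + 0.338·32) / (0.014 + 0.338) = 41.62/0.352 = 118.2 mg/L.

118 mg/L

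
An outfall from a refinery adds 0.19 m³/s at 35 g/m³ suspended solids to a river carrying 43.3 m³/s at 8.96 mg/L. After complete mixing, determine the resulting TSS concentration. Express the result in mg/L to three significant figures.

9.07 mg/L

By mass balance at complete mixing, C = (0.19·35 + 43.3·8.96) / (0.19 + 43.3) = 394.6/43.49 = 9.074 mg/L.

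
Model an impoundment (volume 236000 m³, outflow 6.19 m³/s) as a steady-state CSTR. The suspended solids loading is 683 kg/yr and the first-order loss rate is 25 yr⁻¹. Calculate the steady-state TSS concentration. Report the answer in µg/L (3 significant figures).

3.39 µg/L

Outflow Q = 6.19 m³/s × 3.156e+07 s/yr = 1.953e+08 m³/yr.
Steady-state CSTR mass balance: W = Q·C + k·V·C, so C = W/(Q + kV).
Q + kV = 1.953e+08 + 25·236000 = 2.012e+08 m³/yr.
C = 683/2.012e+08 = 3.394e-06 kg/m³ = 0.003394 mg/L = 3.394 µg/L.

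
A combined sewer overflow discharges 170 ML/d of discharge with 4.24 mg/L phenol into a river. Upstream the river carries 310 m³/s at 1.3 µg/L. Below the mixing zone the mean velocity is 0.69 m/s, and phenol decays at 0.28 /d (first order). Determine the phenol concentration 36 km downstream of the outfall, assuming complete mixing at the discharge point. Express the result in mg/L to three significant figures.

170 ML/d = 1.968 m³/s.
1.3 µg/L = 0.0013 mg/L.
After complete mixing, C₀ = (1.968·4.24 + 310·0.0013) / 312 = 0.02803 mg/L.
Travel time t = 3.6e+04 m / 0.69 m/s = 5.217e+04 s = 0.6039 d.
C = 0.02803·exp(−0.28·0.6039) = 0.02803·0.8444 = 0.02367 mg/L.

0.0237 mg/L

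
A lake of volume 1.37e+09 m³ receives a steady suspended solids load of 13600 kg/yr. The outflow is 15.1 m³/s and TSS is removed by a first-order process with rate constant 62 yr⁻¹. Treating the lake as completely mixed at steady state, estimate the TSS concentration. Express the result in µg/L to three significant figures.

Outflow Q = 15.1 m³/s × 3.156e+07 s/yr = 4.765e+08 m³/yr.
Steady-state CSTR mass balance: W = Q·C + k·V·C, so C = W/(Q + kV).
Q + kV = 4.765e+08 + 62·1.37e+09 = 8.542e+10 m³/yr.
C = 13600/8.542e+10 = 1.592e-07 kg/m³ = 0.0001592 mg/L = 0.1592 µg/L.

0.159 µg/L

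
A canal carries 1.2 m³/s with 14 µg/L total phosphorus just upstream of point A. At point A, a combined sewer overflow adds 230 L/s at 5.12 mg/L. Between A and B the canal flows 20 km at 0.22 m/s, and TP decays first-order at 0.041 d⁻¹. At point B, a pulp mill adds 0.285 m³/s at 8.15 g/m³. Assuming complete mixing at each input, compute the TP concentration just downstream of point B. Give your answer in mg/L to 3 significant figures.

2.02 mg/L

14 µg/L = 0.014 mg/L.
230 L/s = 0.23 m³/s.
After input A: C = (1.2·0.014 + 0.23·5.12) / 1.43 = 0.8352 mg/L.
Over the 20 km reach to input B (t = 9.091e+04 s = 1.052 d), decay gives C = 0.8352·exp(−0.041·1.052) = 0.8 mg/L.
After input B: C = (1.43·0.8 + 0.285·8.15) / 1.715 = 2.021 mg/L.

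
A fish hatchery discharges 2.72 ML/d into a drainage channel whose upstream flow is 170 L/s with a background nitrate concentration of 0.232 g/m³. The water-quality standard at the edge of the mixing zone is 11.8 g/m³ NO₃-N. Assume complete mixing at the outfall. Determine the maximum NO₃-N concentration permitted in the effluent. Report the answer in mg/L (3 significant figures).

74.3 mg/L

2.72 ML/d = 0.03148 m³/s.
170 L/s = 0.17 m³/s.
Mass balance: 11.8·0.2015 = 0.03148·Cₑ + 0.17·0.232.
Cₑ = (2.377 − 0.03944) / 0.03148 = 74.27 mg/L.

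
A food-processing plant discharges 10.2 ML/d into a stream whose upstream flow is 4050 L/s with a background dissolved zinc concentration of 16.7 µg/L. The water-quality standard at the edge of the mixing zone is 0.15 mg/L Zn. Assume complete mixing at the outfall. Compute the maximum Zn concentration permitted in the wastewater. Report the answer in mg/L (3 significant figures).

4.72 mg/L

10.2 ML/d = 0.1181 m³/s.
4050 L/s = 4.05 m³/s.
16.7 µg/L = 0.0167 mg/L.
Mass balance: 0.15·4.168 = 0.1181·Cₑ + 4.05·0.0167.
Cₑ = (0.6252 − 0.06764) / 0.1181 = 4.723 mg/L.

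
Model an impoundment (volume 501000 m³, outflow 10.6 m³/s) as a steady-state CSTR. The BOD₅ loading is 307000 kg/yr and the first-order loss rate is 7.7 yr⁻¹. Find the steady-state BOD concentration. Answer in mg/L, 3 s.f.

0.907 mg/L

Outflow Q = 10.6 m³/s × 3.156e+07 s/yr = 3.345e+08 m³/yr.
Steady-state CSTR mass balance: W = Q·C + k·V·C, so C = W/(Q + kV).
Q + kV = 3.345e+08 + 7.7·501000 = 3.384e+08 m³/yr.
C = 307000/3.384e+08 = 0.0009073 kg/m³ = 0.9073 mg/L.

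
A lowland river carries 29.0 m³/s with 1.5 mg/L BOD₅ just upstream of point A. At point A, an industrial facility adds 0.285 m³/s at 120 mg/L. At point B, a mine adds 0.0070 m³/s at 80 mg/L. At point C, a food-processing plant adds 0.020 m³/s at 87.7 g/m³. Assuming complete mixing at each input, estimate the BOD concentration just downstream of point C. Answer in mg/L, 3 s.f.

After input A: C = (29·1.5 + 0.285·120) / 29.29 = 2.653 mg/L.
After input B: C = (29.29·2.653 + 0.007·80) / 29.29 = 2.672 mg/L.
After input C: C = (29.29·2.672 + 0.02·87.7) / 29.31 = 2.73 mg/L.

2.73 mg/L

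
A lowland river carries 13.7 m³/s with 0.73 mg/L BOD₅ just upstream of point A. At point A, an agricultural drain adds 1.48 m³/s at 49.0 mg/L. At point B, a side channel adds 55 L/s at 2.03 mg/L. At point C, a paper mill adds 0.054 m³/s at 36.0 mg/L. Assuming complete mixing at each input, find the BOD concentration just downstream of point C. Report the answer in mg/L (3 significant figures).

After input A: C = (13.7·0.73 + 1.48·49) / 15.18 = 5.436 mg/L.
55 L/s = 0.055 m³/s.
After input B: C = (15.18·5.436 + 0.055·2.03) / 15.23 = 5.424 mg/L.
After input C: C = (15.23·5.424 + 0.054·36) / 15.29 = 5.532 mg/L.

5.53 mg/L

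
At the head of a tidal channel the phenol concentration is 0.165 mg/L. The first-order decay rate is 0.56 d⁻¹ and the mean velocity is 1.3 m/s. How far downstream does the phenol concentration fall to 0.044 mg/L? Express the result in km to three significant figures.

265 km

From C = C₀·e^(−kt), t = ln(C₀/C)/k = ln(0.165/0.044)/0.56 = 1.322/0.56 = 2.36 d.
Distance = v·t = 1.3 m/s × 2.039e+05 s = 2.651e+05 m = 265.1 km.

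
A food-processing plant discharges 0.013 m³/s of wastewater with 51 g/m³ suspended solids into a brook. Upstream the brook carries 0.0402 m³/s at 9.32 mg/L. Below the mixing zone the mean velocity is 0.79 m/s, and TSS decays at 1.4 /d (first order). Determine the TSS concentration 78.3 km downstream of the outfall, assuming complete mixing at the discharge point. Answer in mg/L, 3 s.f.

3.91 mg/L

After complete mixing, C₀ = (0.013·51 + 0.0402·9.32) / 0.0532 = 19.5 mg/L.
Travel time t = 7.83e+04 m / 0.79 m/s = 9.911e+04 s = 1.147 d.
C = 19.5·exp(−1.4·1.147) = 19.5·0.2007 = 3.914 mg/L.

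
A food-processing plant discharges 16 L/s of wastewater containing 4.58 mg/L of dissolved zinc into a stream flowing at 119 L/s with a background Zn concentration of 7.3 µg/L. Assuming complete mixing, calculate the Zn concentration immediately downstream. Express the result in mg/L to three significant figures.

0.549 mg/L

16 L/s = 0.016 m³/s.
119 L/s = 0.119 m³/s.
7.3 µg/L = 0.0073 mg/L.
Conservation of mass across the mixing zone: C = (0.016·4.58 + 0.119·0.0073) / (0.016 + 0.119) = 0.07415/0.135 = 0.5492 mg/L.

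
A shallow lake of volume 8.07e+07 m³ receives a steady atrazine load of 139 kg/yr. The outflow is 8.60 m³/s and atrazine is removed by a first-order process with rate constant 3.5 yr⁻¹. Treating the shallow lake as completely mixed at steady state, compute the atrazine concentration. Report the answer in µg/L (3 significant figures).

0.251 µg/L

Outflow Q = 8.60 m³/s × 3.156e+07 s/yr = 2.714e+08 m³/yr.
Steady-state CSTR mass balance: W = Q·C + k·V·C, so C = W/(Q + kV).
Q + kV = 2.714e+08 + 3.5·8.07e+07 = 5.538e+08 m³/yr.
C = 139/5.538e+08 = 2.51e-07 kg/m³ = 0.000251 mg/L = 0.251 µg/L.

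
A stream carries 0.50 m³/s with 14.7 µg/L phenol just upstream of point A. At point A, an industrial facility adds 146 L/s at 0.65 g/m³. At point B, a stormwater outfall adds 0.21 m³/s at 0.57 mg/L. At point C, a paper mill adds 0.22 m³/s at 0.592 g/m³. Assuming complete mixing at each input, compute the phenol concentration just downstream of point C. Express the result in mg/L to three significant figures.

0.327 mg/L

14.7 µg/L = 0.0147 mg/L.
146 L/s = 0.146 m³/s.
After input A: C = (0.5·0.0147 + 0.146·0.65) / 0.646 = 0.1583 mg/L.
After input B: C = (0.646·0.1583 + 0.21·0.57) / 0.856 = 0.2593 mg/L.
After input C: C = (0.856·0.2593 + 0.22·0.592) / 1.076 = 0.3273 mg/L.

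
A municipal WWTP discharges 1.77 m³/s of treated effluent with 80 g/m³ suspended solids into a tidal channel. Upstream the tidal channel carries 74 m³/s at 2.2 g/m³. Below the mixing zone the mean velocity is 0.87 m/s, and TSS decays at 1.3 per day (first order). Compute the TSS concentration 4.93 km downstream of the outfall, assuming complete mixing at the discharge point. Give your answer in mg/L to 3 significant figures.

3.69 mg/L

After complete mixing, C₀ = (1.77·80 + 74·2.2) / 75.77 = 4.017 mg/L.
Travel time t = 4930 m / 0.87 m/s = 5667 s = 0.06559 d.
C = 4.017·exp(−1.3·0.06559) = 4.017·0.9183 = 3.689 mg/L.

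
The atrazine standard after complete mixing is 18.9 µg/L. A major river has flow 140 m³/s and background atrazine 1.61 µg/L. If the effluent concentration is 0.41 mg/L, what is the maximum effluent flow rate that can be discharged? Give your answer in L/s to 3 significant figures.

6190 L/s

1.61 µg/L = 0.00161 mg/L.
18.9 µg/L = 0.0189 mg/L.
Mass balance at complete mixing: C_std·(Q_w + Q_r) = Q_w·C_e + Q_r·C_b.
Rearranging, Q_w = Q_r·(C_std − C_b)/(C_e − C_std) = 140·(0.0189 − 0.00161) / (0.41 − 0.0189) = 6.189 m³/s.
= 6189 L/s.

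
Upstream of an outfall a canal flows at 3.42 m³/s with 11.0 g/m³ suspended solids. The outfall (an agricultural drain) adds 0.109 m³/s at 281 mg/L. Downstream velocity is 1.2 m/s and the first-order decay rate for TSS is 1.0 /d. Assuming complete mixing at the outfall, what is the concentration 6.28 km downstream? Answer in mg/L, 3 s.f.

After complete mixing, C₀ = (0.109·281 + 3.42·11) / 3.529 = 19.34 mg/L.
Travel time t = 6280 m / 1.2 m/s = 5233 s = 0.06057 d.
C = 19.34·exp(−1.0·0.06057) = 19.34·0.9412 = 18.2 mg/L.

18.2 mg/L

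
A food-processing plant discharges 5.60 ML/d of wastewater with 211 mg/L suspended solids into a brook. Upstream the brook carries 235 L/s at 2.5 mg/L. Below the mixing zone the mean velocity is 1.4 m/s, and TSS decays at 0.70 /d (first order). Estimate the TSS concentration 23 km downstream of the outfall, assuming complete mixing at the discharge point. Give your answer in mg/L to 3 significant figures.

5.60 ML/d = 0.06481 m³/s.
235 L/s = 0.235 m³/s.
After complete mixing, C₀ = (0.06481·211 + 0.235·2.5) / 0.2998 = 47.57 mg/L.
Travel time t = 2.3e+04 m / 1.4 m/s = 1.643e+04 s = 0.1901 d.
C = 47.57·exp(−0.70·0.1901) = 47.57·0.8754 = 41.65 mg/L.

41.6 mg/L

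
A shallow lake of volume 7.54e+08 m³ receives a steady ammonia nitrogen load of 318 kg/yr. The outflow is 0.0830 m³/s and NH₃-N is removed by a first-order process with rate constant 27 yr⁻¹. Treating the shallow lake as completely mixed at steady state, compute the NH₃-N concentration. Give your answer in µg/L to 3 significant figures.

0.0156 µg/L

Outflow Q = 0.0830 m³/s × 3.156e+07 s/yr = 2.619e+06 m³/yr.
Steady-state CSTR mass balance: W = Q·C + k·V·C, so C = W/(Q + kV).
Q + kV = 2.619e+06 + 27·7.54e+08 = 2.036e+10 m³/yr.
C = 318/2.036e+10 = 1.562e-08 kg/m³ = 1.562e-05 mg/L = 0.01562 µg/L.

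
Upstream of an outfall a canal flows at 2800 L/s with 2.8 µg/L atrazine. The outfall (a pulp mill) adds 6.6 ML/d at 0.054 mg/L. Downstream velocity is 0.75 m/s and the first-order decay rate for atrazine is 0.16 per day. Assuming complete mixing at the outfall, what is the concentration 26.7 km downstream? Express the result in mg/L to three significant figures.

0.00389 mg/L

6.6 ML/d = 0.07639 m³/s.
2800 L/s = 2.8 m³/s.
2.8 µg/L = 0.0028 mg/L.
After complete mixing, C₀ = (0.07639·0.054 + 2.8·0.0028) / 2.876 = 0.00416 mg/L.
Travel time t = 2.67e+04 m / 0.75 m/s = 3.56e+04 s = 0.412 d.
C = 0.00416·exp(−0.16·0.412) = 0.00416·0.9362 = 0.003894 mg/L.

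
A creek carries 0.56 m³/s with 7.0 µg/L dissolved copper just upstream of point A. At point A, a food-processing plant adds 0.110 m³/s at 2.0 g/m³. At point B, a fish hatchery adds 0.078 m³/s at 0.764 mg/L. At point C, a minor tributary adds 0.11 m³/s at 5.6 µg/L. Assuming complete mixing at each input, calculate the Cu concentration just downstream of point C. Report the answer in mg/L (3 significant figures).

0.331 mg/L

7.0 µg/L = 0.007 mg/L.
After input A: C = (0.56·0.007 + 0.11·2) / 0.67 = 0.3342 mg/L.
After input B: C = (0.67·0.3342 + 0.078·0.764) / 0.748 = 0.379 mg/L.
5.6 µg/L = 0.0056 mg/L.
After input C: C = (0.748·0.379 + 0.11·0.0056) / 0.858 = 0.3312 mg/L.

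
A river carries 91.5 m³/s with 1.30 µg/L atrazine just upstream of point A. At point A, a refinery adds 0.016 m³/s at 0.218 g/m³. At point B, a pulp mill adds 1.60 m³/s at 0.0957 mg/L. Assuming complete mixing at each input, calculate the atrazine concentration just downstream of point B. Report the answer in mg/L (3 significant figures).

0.00296 mg/L

1.30 µg/L = 0.0013 mg/L.
After input A: C = (91.5·0.0013 + 0.016·0.218) / 91.52 = 0.001338 mg/L.
After input B: C = (91.52·0.001338 + 1.6·0.0957) / 93.12 = 0.002959 mg/L.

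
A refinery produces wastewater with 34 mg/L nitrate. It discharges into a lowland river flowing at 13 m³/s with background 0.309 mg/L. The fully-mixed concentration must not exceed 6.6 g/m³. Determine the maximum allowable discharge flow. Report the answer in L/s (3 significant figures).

2980 L/s

Mass balance at complete mixing: C_std·(Q_w + Q_r) = Q_w·C_e + Q_r·C_b.
Rearranging, Q_w = Q_r·(C_std − C_b)/(C_e − C_std) = 13·(6.6 − 0.309) / (34 − 6.6) = 2.985 m³/s.
= 2985 L/s.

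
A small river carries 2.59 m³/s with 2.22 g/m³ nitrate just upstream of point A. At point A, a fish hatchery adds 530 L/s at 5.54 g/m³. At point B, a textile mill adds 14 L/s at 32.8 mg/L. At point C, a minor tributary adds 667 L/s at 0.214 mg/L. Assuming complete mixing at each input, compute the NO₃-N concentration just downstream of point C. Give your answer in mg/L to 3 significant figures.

530 L/s = 0.53 m³/s.
After input A: C = (2.59·2.22 + 0.53·5.54) / 3.12 = 2.784 mg/L.
14 L/s = 0.014 m³/s.
After input B: C = (3.12·2.784 + 0.014·32.8) / 3.134 = 2.918 mg/L.
667 L/s = 0.667 m³/s.
After input C: C = (3.134·2.918 + 0.667·0.214) / 3.801 = 2.444 mg/L.

2.44 mg/L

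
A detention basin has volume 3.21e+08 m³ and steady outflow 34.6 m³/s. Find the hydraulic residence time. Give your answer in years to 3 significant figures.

Q = 34.6 m³/s × 3.156e+07 s/yr = 1.092e+09 m³/yr.
Hydraulic residence time τ = V/Q = 3.21e+08/1.092e+09 = 0.294 yr.

0.294 yr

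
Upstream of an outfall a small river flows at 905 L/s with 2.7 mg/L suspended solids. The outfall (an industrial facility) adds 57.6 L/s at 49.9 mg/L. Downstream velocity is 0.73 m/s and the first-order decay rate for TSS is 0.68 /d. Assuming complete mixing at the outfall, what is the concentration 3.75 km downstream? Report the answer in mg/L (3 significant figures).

5.31 mg/L

57.6 L/s = 0.0576 m³/s.
905 L/s = 0.905 m³/s.
After complete mixing, C₀ = (0.0576·49.9 + 0.905·2.7) / 0.9626 = 5.524 mg/L.
Travel time t = 3750 m / 0.73 m/s = 5137 s = 0.05946 d.
C = 5.524·exp(−0.68·0.05946) = 5.524·0.9604 = 5.305 mg/L.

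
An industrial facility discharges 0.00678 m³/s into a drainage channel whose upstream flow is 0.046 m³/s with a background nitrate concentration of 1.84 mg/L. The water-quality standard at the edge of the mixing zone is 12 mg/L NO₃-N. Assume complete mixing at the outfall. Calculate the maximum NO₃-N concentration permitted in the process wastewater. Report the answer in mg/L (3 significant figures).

Mass balance: 12·0.05278 = 0.00678·Cₑ + 0.046·1.84.
Cₑ = (0.6334 − 0.08464) / 0.00678 = 80.93 mg/L.

80.9 mg/L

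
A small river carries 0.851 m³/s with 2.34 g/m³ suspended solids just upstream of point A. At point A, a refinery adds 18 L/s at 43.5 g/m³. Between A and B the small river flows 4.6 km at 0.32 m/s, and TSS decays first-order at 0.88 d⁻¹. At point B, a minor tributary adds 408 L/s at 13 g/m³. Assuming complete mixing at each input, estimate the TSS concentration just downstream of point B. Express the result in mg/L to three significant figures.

18 L/s = 0.018 m³/s.
After input A: C = (0.851·2.34 + 0.018·43.5) / 0.869 = 3.193 mg/L.
Over the 4.6 km reach to input B (t = 1.438e+04 s = 0.1664 d), decay gives C = 3.193·exp(−0.88·0.1664) = 2.758 mg/L.
408 L/s = 0.408 m³/s.
After input B: C = (0.869·2.758 + 0.408·13) / 1.277 = 6.03 mg/L.

6.03 mg/L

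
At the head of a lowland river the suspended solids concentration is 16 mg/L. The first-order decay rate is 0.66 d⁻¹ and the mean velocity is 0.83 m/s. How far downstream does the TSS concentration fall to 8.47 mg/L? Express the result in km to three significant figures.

From C = C₀·e^(−kt), t = ln(C₀/C)/k = ln(16/8.47)/0.66 = 0.6361/0.66 = 0.9637 d.
Distance = v·t = 0.83 m/s × 8.327e+04 s = 6.911e+04 m = 69.11 km.

69.1 km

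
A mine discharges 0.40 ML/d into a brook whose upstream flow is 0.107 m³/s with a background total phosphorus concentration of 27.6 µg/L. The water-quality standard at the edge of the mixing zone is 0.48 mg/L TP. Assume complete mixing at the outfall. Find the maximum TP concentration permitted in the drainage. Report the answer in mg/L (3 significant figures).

0.40 ML/d = 0.00463 m³/s.
27.6 µg/L = 0.0276 mg/L.
Mass balance: 0.48·0.1116 = 0.00463·Cₑ + 0.107·0.0276.
Cₑ = (0.05358 − 0.002953) / 0.00463 = 10.94 mg/L.

10.9 mg/L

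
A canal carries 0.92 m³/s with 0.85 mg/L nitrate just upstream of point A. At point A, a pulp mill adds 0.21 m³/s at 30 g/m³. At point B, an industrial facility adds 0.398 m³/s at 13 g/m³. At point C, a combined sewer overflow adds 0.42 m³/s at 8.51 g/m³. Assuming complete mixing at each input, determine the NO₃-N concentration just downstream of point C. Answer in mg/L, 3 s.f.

After input A: C = (0.92·0.85 + 0.21·30) / 1.13 = 6.267 mg/L.
After input B: C = (1.13·6.267 + 0.398·13) / 1.528 = 8.021 mg/L.
After input C: C = (1.528·8.021 + 0.42·8.51) / 1.948 = 8.126 mg/L.

8.13 mg/L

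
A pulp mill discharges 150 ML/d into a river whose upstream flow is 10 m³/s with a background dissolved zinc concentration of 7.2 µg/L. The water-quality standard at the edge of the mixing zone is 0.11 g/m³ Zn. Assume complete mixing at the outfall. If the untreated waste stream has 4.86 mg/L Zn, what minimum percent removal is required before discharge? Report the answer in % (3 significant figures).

85.6 %

150 ML/d = 1.736 m³/s.
7.2 µg/L = 0.0072 mg/L.
Mass balance: 0.11·11.74 = 1.736·Cₑ + 10·0.0072.
Cₑ = (1.291 − 0.072) / 1.736 = 0.7021 mg/L.
Required removal = 1 − 0.7021/4.86 = 85.55 %.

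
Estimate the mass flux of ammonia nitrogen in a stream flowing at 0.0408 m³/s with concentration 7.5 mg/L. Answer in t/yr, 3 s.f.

Mass flux = Q·C = 0.0408 m³/s × 7.5 g/m³ = 0.306 g/s.
= 0.306 g/s × 31.56 = 9.657 t/yr.

9.66 t/yr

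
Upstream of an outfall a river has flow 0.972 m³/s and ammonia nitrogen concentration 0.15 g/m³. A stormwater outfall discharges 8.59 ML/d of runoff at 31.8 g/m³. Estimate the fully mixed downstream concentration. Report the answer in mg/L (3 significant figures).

3.09 mg/L

8.59 ML/d = 0.09942 m³/s.
Conservation of mass across the mixing zone: C = (0.09942·31.8 + 0.972·0.15) / (0.09942 + 0.972) = 3.307/1.071 = 3.087 mg/L.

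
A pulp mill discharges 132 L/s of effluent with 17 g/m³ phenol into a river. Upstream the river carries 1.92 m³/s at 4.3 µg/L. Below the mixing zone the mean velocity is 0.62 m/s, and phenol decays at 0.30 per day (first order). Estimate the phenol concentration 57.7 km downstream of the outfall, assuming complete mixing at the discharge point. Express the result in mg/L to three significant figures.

132 L/s = 0.132 m³/s.
4.3 µg/L = 0.0043 mg/L.
After complete mixing, C₀ = (0.132·17 + 1.92·0.0043) / 2.052 = 1.098 mg/L.
Travel time t = 5.77e+04 m / 0.62 m/s = 9.306e+04 s = 1.077 d.
C = 1.098·exp(−0.30·1.077) = 1.098·0.7239 = 0.7945 mg/L.

0.795 mg/L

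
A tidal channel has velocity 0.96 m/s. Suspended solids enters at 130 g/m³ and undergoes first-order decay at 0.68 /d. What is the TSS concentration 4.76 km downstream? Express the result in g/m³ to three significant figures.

125 g/m³

Travel time t = 4.76 km / 0.96 m/s = 4760/0.96 = 4958 s = 0.05739 d.
First-order decay: C = 130·exp(−0.68·0.05739) = 130·0.9617 = 125 g/m³.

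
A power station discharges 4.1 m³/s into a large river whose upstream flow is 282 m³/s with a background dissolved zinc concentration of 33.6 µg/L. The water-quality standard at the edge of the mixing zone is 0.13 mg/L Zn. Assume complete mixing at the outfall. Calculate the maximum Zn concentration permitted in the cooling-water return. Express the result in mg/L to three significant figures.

6.76 mg/L

33.6 µg/L = 0.0336 mg/L.
Mass balance: 0.13·286.1 = 4.1·Cₑ + 282·0.0336.
Cₑ = (37.19 − 9.475) / 4.1 = 6.76 mg/L.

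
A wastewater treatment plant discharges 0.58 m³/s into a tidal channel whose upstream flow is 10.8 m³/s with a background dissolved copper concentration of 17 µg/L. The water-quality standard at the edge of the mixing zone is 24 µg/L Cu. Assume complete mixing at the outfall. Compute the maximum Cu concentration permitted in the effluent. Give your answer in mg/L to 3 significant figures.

17 µg/L = 0.017 mg/L.
24 µg/L = 0.024 mg/L.
Mass balance: 0.024·11.38 = 0.58·Cₑ + 10.8·0.017.
Cₑ = (0.2731 − 0.1836) / 0.58 = 0.1543 mg/L.

0.154 mg/L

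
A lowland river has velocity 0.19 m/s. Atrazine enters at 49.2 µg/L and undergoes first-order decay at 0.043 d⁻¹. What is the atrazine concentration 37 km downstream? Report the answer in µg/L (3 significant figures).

Travel time t = 37 km / 0.19 m/s = 3.7e+04/0.19 = 1.947e+05 s = 2.254 d.
First-order decay: C = 49.2·exp(−0.043·2.254) = 49.2·0.9076 = 44.66 µg/L.

44.7 µg/L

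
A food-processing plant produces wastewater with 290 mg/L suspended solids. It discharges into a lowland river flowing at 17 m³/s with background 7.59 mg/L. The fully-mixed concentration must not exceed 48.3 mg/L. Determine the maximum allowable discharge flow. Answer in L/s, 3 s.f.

Mass balance at complete mixing: C_std·(Q_w + Q_r) = Q_w·C_e + Q_r·C_b.
Rearranging, Q_w = Q_r·(C_std − C_b)/(C_e − C_std) = 17·(48.3 − 7.59) / (290 − 48.3) = 2.863 m³/s.
= 2863 L/s.

2860 L/s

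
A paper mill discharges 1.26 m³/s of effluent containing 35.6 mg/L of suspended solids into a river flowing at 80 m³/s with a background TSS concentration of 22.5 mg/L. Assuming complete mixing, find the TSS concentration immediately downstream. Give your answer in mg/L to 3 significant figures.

22.7 mg/L

Flow-weighted mixing gives C = (1.26·35.6 + 80·22.5) / (1.26 + 80) = 1845/81.26 = 22.7 mg/L.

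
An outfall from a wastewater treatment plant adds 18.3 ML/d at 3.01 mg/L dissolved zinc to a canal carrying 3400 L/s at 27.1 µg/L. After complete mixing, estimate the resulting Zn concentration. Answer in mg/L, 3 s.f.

0.202 mg/L

18.3 ML/d = 0.2118 m³/s.
3400 L/s = 3.4 m³/s.
27.1 µg/L = 0.0271 mg/L.
By mass balance at complete mixing, C = (0.2118·3.01 + 3.4·0.0271) / (0.2118 + 3.4) = 0.7297/3.612 = 0.202 mg/L.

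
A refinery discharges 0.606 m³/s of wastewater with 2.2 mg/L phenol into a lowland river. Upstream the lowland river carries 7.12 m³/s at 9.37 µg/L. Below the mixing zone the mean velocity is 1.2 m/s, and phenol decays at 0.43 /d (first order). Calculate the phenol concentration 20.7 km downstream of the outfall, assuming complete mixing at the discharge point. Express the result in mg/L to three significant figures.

9.37 µg/L = 0.00937 mg/L.
After complete mixing, C₀ = (0.606·2.2 + 7.12·0.00937) / 7.726 = 0.1812 mg/L.
Travel time t = 2.07e+04 m / 1.2 m/s = 1.725e+04 s = 0.1997 d.
C = 0.1812·exp(−0.43·0.1997) = 0.1812·0.9177 = 0.1663 mg/L.

0.166 mg/L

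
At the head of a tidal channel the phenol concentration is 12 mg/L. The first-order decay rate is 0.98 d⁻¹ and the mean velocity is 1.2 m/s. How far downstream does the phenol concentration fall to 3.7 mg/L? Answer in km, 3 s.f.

From C = C₀·e^(−kt), t = ln(C₀/C)/k = ln(12/3.7)/0.98 = 1.177/0.98 = 1.201 d.
Distance = v·t = 1.2 m/s × 1.037e+05 s = 1.245e+05 m = 124.5 km.

124 km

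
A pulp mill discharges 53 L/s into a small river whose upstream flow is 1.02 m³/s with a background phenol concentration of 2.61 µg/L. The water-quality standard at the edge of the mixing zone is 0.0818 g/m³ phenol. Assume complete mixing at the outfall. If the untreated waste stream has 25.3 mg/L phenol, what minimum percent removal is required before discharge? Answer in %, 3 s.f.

53 L/s = 0.053 m³/s.
2.61 µg/L = 0.00261 mg/L.
Mass balance: 0.0818·1.073 = 0.053·Cₑ + 1.02·0.00261.
Cₑ = (0.08777 − 0.002662) / 0.053 = 1.606 mg/L.
Required removal = 1 − 1.606/25.3 = 93.65 %.

93.7 %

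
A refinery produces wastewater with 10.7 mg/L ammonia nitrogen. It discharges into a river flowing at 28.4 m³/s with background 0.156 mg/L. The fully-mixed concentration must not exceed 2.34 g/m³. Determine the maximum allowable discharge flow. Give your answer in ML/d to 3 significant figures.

Mass balance at complete mixing: C_std·(Q_w + Q_r) = Q_w·C_e + Q_r·C_b.
Rearranging, Q_w = Q_r·(C_std − C_b)/(C_e − C_std) = 28.4·(2.34 − 0.156) / (10.7 − 2.34) = 7.419 m³/s.
= 641 ML/d.

641 ML/d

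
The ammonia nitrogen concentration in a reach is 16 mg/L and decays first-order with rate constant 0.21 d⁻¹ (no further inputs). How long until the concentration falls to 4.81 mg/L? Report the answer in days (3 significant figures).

t = ln(C₀/C)/k = ln(16/4.81)/0.21 = 1.202/0.21 = 5.723 d.

5.72 d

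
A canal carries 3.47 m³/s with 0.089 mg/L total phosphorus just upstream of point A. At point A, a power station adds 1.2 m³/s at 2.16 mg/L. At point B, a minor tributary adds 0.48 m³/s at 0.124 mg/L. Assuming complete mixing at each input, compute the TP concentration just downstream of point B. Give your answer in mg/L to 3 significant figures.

After input A: C = (3.47·0.089 + 1.2·2.16) / 4.67 = 0.6212 mg/L.
After input B: C = (4.67·0.6212 + 0.48·0.124) / 5.15 = 0.5748 mg/L.

0.575 mg/L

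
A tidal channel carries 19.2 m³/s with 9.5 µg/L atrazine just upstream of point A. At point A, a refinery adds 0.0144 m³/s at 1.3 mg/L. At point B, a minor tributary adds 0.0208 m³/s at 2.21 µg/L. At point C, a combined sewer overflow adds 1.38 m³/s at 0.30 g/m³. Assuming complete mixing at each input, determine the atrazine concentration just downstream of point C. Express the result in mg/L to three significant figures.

0.0298 mg/L

9.5 µg/L = 0.0095 mg/L.
After input A: C = (19.2·0.0095 + 0.0144·1.3) / 19.21 = 0.01047 mg/L.
2.21 µg/L = 0.00221 mg/L.
After input B: C = (19.21·0.01047 + 0.0208·0.00221) / 19.24 = 0.01046 mg/L.
After input C: C = (19.24·0.01046 + 1.38·0.3) / 20.62 = 0.02984 mg/L.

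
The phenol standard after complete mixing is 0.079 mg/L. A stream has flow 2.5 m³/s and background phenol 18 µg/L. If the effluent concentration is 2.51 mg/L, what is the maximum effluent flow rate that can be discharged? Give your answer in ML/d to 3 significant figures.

5.42 ML/d

18 µg/L = 0.018 mg/L.
Mass balance at complete mixing: C_std·(Q_w + Q_r) = Q_w·C_e + Q_r·C_b.
Rearranging, Q_w = Q_r·(C_std − C_b)/(C_e − C_std) = 2.5·(0.079 − 0.018) / (2.51 − 0.079) = 0.06273 m³/s.
= 5.42 ML/d.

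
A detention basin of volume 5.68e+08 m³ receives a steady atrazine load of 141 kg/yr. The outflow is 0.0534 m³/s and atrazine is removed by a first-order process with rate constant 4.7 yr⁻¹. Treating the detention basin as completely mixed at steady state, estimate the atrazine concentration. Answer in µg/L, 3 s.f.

0.0528 µg/L

Outflow Q = 0.0534 m³/s × 3.156e+07 s/yr = 1.685e+06 m³/yr.
Steady-state CSTR mass balance: W = Q·C + k·V·C, so C = W/(Q + kV).
Q + kV = 1.685e+06 + 4.7·5.68e+08 = 2.671e+09 m³/yr.
C = 141/2.671e+09 = 5.278e-08 kg/m³ = 5.278e-05 mg/L = 0.05278 µg/L.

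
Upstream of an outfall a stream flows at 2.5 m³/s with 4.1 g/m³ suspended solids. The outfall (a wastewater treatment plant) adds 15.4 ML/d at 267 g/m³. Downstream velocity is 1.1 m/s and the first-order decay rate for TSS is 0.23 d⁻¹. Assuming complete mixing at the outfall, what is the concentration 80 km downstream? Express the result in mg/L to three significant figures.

17.8 mg/L

15.4 ML/d = 0.1782 m³/s.
After complete mixing, C₀ = (0.1782·267 + 2.5·4.1) / 2.678 = 21.6 mg/L.
Travel time t = 8e+04 m / 1.1 m/s = 7.273e+04 s = 0.8418 d.
C = 21.6·exp(−0.23·0.8418) = 21.6·0.824 = 17.8 mg/L.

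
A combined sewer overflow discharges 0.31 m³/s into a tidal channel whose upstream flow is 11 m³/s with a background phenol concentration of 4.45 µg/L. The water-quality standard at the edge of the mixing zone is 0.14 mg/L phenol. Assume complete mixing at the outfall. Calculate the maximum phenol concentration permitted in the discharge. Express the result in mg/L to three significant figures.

4.45 µg/L = 0.00445 mg/L.
Mass balance: 0.14·11.31 = 0.31·Cₑ + 11·0.00445.
Cₑ = (1.583 − 0.04895) / 0.31 = 4.95 mg/L.

4.95 mg/L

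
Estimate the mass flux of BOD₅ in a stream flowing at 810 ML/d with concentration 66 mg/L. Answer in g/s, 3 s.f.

810 ML/d = 9.375 m³/s.
Mass flux = Q·C = 9.375 m³/s × 66 g/m³ = 618.8 g/s.

619 g/s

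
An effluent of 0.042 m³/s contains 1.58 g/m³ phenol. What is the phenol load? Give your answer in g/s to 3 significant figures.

0.0664 g/s

Mass flux = Q·C = 0.042 m³/s × 1.58 g/m³ = 0.06636 g/s.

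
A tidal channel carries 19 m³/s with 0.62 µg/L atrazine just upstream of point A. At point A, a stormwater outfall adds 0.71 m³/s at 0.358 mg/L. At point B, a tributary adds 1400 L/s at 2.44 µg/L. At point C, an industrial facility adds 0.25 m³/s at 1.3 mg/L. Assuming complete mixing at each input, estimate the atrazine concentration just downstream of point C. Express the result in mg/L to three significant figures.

0.62 µg/L = 0.00062 mg/L.
After input A: C = (19·0.00062 + 0.71·0.358) / 19.71 = 0.01349 mg/L.
1400 L/s = 1.4 m³/s.
2.44 µg/L = 0.00244 mg/L.
After input B: C = (19.71·0.01349 + 1.4·0.00244) / 21.11 = 0.01276 mg/L.
After input C: C = (21.11·0.01276 + 0.25·1.3) / 21.36 = 0.02783 mg/L.

0.0278 mg/L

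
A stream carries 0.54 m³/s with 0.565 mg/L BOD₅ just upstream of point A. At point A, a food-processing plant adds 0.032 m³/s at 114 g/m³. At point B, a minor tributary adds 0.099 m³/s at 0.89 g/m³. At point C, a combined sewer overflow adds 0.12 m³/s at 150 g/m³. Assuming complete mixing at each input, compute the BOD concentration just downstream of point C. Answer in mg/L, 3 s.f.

27.9 mg/L

After input A: C = (0.54·0.565 + 0.032·114) / 0.572 = 6.911 mg/L.
After input B: C = (0.572·6.911 + 0.099·0.89) / 0.671 = 6.023 mg/L.
After input C: C = (0.671·6.023 + 0.12·150) / 0.791 = 27.86 mg/L.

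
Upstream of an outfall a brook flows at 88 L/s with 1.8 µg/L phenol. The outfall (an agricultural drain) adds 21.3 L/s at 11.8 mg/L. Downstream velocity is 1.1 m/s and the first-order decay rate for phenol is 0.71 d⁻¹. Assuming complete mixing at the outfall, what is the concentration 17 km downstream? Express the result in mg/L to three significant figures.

21.3 L/s = 0.0213 m³/s.
88 L/s = 0.088 m³/s.
1.8 µg/L = 0.0018 mg/L.
After complete mixing, C₀ = (0.0213·11.8 + 0.088·0.0018) / 0.1093 = 2.301 mg/L.
Travel time t = 1.7e+04 m / 1.1 m/s = 1.545e+04 s = 0.1789 d.
C = 2.301·exp(−0.71·0.1789) = 2.301·0.8807 = 2.027 mg/L.

2.03 mg/L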